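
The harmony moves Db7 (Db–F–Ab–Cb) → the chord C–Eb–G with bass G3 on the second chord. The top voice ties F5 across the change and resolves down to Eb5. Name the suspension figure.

7–6 suspension.

At the second chord the bass is G3. The suspended F5 lies a seventh above the bass; after resolving down by step to Eb5, the interval above the bass becomes a sixth.
Suspension figures are named by those two intervals: 7–6.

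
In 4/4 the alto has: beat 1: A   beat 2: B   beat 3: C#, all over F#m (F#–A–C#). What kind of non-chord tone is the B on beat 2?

Passing tone.

The harmony at that moment is F# minor triad (F#, A, C#); B is not a chord tone.
It is approached by step up from A and left by step up to C#.
Step in, step out in the same direction — a passing tone.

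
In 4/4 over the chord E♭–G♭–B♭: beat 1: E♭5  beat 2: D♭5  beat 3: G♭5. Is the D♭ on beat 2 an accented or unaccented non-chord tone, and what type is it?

Unaccented escape tone.

The harmony at that moment is E♭ minor triad (E♭, G♭, B♭); D♭5 is not a chord tone.
It is approached by step down from E♭5 and left by leap up to G♭5.
Step in, leap out — an escape tone.
It falls on a weak beat, so it is unaccented.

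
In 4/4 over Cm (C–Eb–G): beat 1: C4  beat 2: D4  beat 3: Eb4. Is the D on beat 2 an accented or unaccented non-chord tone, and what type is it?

The harmony at that moment is C minor triad (C, Eb, G); D4 is not a chord tone.
It is approached by step up from C4 and left by step up to Eb4.
Step in, step out in the same direction — a passing tone.
It falls on a weak beat, so it is unaccented.

Unaccented passing tone.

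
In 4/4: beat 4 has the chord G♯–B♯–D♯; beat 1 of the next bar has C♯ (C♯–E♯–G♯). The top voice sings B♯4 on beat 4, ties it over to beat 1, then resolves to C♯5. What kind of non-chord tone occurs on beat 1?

The harmony at that moment is C♯ major triad (C♯, E♯, G♯); B♯4 is not a chord tone.
It is held over (the same pitch as the preceding B♯4) and left by step up to C♯5.
Held over from the previous chord and resolving up by step — a retardation.

Retardation.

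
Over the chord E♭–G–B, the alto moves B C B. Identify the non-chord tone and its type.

C is a neighbor tone.

The harmony at that moment is E♭ augmented triad (E♭, G, B); C is not a chord tone.
It is approached by step up from B and left by step down to B.
Step away and step back to the same note — a neighbor tone (upper neighbor).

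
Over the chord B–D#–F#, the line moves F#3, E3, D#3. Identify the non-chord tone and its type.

E3 is a passing tone.

The harmony at that moment is B major triad (B, D#, F#); E3 is not a chord tone.
It is approached by step down from F#3 and left by step down to D#3.
Step in, step out in the same direction — a passing tone.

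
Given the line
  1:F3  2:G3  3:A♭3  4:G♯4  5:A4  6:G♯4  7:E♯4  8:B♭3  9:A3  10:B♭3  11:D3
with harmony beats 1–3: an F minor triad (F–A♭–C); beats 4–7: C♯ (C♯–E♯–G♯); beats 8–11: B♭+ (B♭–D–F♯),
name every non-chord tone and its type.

The harmony at that moment is F minor triad (F, A♭, C); G3 is not a chord tone.
It is approached by step up from F3 and left by step up to A♭3.
Step in, step out in the same direction — a passing tone.
The harmony at that moment is C♯ major triad (C♯, E♯, G♯); A4 is not a chord tone.
It is approached by step up from G♯4 and left by step down to G♯4.
Step away and step back to the same note — a neighbor tone (upper neighbor).
The harmony at that moment is B♭ augmented triad (B♭, D, F♯); A3 is not a chord tone.
It is approached by step down from B♭3 and left by step up to B♭3.
Step away and step back to the same note — a neighbor tone (lower neighbor).

G3 (beat 2) — passing tone; A4 (beat 5) — neighbor tone; A3 (beat 9) — neighbor tone.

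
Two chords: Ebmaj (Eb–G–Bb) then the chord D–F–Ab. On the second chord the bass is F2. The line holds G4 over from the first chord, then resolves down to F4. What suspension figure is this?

9–8 suspension.

At the second chord the bass is F2. The suspended G4 lies a ninth above the bass; after resolving down by step to F4, the interval above the bass becomes an octave.
Suspension figures are named by those two intervals: 9–8.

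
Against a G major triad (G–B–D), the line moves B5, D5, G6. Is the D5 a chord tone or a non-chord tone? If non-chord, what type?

G major triad contains G, B, D; D is the fifth, so it is a chord tone.

Chord tone (the fifth of G major triad).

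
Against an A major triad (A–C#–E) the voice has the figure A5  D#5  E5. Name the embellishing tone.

The harmony at that moment is A major triad (A, C#, E); D#5 is not a chord tone.
It is approached by leap down from A5 and left by step up to E5.
Leap in, step out — an appoggiatura.

D#5 is an appoggiatura.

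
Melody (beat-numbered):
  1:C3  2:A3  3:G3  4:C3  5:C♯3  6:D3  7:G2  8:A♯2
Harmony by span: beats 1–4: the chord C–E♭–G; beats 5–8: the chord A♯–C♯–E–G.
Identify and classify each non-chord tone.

A3 (beat 2) — appoggiatura; D3 (beat 6) — escape tone.

The harmony at that moment is C minor triad (C, E♭, G); A3 is not a chord tone.
It is approached by leap up from C3 and left by step down to G3.
Leap in, step out — an appoggiatura.
The harmony at that moment is A♯ diminished seventh chord (A♯, C♯, E, G); D3 is not a chord tone.
It is approached by step up from C♯3 and left by leap down to G2.
Step in, leap out — an escape tone.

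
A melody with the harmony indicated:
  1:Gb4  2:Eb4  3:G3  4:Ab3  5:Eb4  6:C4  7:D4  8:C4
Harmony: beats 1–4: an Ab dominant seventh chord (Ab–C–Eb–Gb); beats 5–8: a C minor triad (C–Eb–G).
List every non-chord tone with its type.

G3 (beat 3) — appoggiatura; D4 (beat 7) — neighbor tone.

The harmony at that moment is Ab dominant seventh chord (Ab, C, Eb, Gb); G3 is not a chord tone.
It is approached by leap down from Eb4 and left by step up to Ab3.
Leap in, step out — an appoggiatura.
The harmony at that moment is C minor triad (C, Eb, G); D4 is not a chord tone.
It is approached by step up from C4 and left by step down to C4.
Step away and step back to the same note — a neighbor tone (upper neighbor).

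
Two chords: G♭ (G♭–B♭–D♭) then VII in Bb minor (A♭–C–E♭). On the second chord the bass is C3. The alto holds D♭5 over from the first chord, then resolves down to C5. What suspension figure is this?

At the second chord the bass is C3. The suspended D♭5 lies a ninth above the bass; after resolving down by step to C5, the interval above the bass becomes an octave.
Suspension figures are named by those two intervals: 9–8.

9–8 suspension.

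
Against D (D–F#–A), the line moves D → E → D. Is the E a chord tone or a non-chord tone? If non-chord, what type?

The harmony at that moment is D major triad (D, F#, A); E is not a chord tone.
It is approached by step up from D and left by step down to D.
Step away and step back to the same note — a neighbor tone (upper neighbor).

Non-chord tone — a neighbor tone.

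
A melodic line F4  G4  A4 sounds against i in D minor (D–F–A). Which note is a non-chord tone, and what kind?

G4 is a passing tone.

The harmony at that moment is D minor triad (D, F, A); G4 is not a chord tone.
It is approached by step up from F4 and left by step up to A4.
Step in, step out in the same direction — a passing tone.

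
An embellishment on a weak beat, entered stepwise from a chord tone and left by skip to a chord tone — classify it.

Approach: by step. Departure: by leap. Metric position: weak.
Step in, leap out, from a weak position — an escape tone (échappée). (It is the mirror image of the appoggiatura, which leaps in and steps out on a strong beat.)

Escape tone.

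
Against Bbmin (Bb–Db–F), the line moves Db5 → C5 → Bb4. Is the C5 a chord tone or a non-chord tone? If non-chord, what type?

The harmony at that moment is Bb minor triad (Bb, Db, F); C5 is not a chord tone.
It is approached by step down from Db5 and left by step down to Bb4.
Step in, step out in the same direction — a passing tone.

Non-chord tone — a passing tone.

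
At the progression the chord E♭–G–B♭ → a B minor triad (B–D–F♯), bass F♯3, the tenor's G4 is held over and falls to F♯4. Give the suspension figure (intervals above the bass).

9–8 suspension.

At the second chord the bass is F♯3. The suspended G4 lies a ninth above the bass; after resolving down by step to F♯4, the interval above the bass becomes an octave.
Suspension figures are named by those two intervals: 9–8.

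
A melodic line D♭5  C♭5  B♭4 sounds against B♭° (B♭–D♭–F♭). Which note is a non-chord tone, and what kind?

C♭5 is a passing tone.

The harmony at that moment is B♭ diminished triad (B♭, D♭, F♭); C♭5 is not a chord tone.
It is approached by step down from D♭5 and left by step down to B♭4.
Step in, step out in the same direction — a passing tone.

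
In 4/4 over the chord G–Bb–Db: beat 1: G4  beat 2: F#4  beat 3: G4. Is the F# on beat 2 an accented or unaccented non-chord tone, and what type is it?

The harmony at that moment is G diminished triad (G, Bb, Db); F#4 is not a chord tone.
It is approached by step down from G4 and left by step up to G4.
Step away and step back to the same note — a neighbor tone (lower neighbor).
It falls on a weak beat, so it is unaccented.

Unaccented neighbor tone.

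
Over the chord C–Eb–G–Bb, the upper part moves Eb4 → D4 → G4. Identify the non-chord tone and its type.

D4 is an escape tone.

The harmony at that moment is C minor seventh chord (C, Eb, G, Bb); D4 is not a chord tone.
It is approached by step down from Eb4 and left by leap up to G4.
Step in, leap out — an escape tone.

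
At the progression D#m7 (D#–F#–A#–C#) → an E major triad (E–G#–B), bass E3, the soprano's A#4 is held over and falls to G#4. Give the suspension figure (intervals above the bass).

4–3 suspension.

At the second chord the bass is E3. The suspended A#4 lies a fourth above the bass; after resolving down by step to G#4, the interval above the bass becomes a third.
Suspension figures are named by those two intervals: 4–3.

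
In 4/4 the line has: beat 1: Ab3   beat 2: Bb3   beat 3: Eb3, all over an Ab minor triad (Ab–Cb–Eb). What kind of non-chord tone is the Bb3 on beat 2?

Escape tone.

The harmony at that moment is Ab minor triad (Ab, Cb, Eb); Bb3 is not a chord tone.
It is approached by step up from Ab3 and left by leap down to Eb3.
Step in, leap out, on a weak beat — an escape tone.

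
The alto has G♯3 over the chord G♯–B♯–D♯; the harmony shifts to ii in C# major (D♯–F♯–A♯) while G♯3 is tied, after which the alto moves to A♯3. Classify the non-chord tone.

G♯3 is a retardation.

The harmony at that moment is D♯ minor triad (D♯, F♯, A♯); G♯3 is not a chord tone.
It is held over (the same pitch as the preceding G♯3) and left by step up to A♯3.
Held over from the previous chord and resolving up by step — a retardation.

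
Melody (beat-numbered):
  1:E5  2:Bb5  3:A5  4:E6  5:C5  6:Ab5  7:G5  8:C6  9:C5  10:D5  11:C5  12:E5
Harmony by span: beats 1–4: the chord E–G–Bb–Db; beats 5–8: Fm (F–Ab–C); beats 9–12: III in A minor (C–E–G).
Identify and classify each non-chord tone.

A5 (beat 3) — escape tone; G5 (beat 7) — escape tone; D5 (beat 10) — neighbor tone.

The harmony at that moment is E diminished seventh chord (E, G, Bb, Db); A5 is not a chord tone.
It is approached by step down from Bb5 and left by leap up to E6.
Step in, leap out — an escape tone.
The harmony at that moment is F minor triad (F, Ab, C); G5 is not a chord tone.
It is approached by step down from Ab5 and left by leap up to C6.
Step in, leap out — an escape tone.
The harmony at that moment is C major triad (C, E, G); D5 is not a chord tone.
It is approached by step up from C5 and left by step down to C5.
Step away and step back to the same note — a neighbor tone (upper neighbor).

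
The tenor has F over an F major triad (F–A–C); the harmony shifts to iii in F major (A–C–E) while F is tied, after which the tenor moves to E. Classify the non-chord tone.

The harmony at that moment is A minor triad (A, C, E); F is not a chord tone.
It is held over (the same pitch as the preceding F) and left by step down to E.
Held over from the previous chord and resolving down by step — a suspension.

F is a suspension.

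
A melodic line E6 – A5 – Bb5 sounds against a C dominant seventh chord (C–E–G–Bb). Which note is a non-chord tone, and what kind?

A5 is an appoggiatura.

The harmony at that moment is C dominant seventh chord (C, E, G, Bb); A5 is not a chord tone.
It is approached by leap down from E6 and left by step up to Bb5.
Leap in, step out — an appoggiatura.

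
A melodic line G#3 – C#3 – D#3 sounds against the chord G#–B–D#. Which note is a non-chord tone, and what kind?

C#3 is an appoggiatura.

The harmony at that moment is G# minor triad (G#, B, D#); C#3 is not a chord tone.
It is approached by leap down from G#3 and left by step up to D#3.
Leap in, step out — an appoggiatura.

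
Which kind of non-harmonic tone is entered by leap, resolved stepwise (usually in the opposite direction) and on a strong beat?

Approach: by leap. Departure: by step. Metric position: strong.
Leap in, step out, in a metrically strong position — an appoggiatura. (It is the mirror image of the escape tone, which steps in and leaps out from a weak position.)

Appoggiatura.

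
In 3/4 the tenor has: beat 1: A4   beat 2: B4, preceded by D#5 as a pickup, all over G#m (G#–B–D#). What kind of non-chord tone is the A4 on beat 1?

Appoggiatura.

The harmony at that moment is G# minor triad (G#, B, D#); A4 is not a chord tone.
It is approached by leap down from D#5 and left by step up to B4.
Leap in, step out, metrically accented — an appoggiatura.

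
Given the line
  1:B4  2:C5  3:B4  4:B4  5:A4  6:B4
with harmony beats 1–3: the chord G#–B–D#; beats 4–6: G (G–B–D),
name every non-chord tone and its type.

The harmony at that moment is G# minor triad (G#, B, D#); C5 is not a chord tone.
It is approached by step up from B4 and left by step down to B4.
Step away and step back to the same note — a neighbor tone (upper neighbor).
The harmony at that moment is G major triad (G, B, D); A4 is not a chord tone.
It is approached by step down from B4 and left by step up to B4.
Step away and step back to the same note — a neighbor tone (lower neighbor).

C5 (beat 2) — neighbor tone; A4 (beat 5) — neighbor tone.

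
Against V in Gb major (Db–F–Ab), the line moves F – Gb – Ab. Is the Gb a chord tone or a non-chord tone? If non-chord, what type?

The harmony at that moment is Db major triad (Db, F, Ab); Gb is not a chord tone.
It is approached by step up from F and left by step up to Ab.
Step in, step out in the same direction — a passing tone.

Non-chord tone — a passing tone.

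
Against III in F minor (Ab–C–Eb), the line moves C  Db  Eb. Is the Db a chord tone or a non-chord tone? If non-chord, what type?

Non-chord tone — a passing tone.

The harmony at that moment is Ab major triad (Ab, C, Eb); Db is not a chord tone.
It is approached by step up from C and left by step up to Eb.
Step in, step out in the same direction — a passing tone.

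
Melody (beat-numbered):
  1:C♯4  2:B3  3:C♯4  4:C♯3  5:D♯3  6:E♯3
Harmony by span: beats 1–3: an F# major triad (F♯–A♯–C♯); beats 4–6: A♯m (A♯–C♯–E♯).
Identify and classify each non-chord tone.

The harmony at that moment is F♯ major triad (F♯, A♯, C♯); B3 is not a chord tone.
It is approached by step down from C♯4 and left by step up to C♯4.
Step away and step back to the same note — a neighbor tone (lower neighbor).
The harmony at that moment is A♯ minor triad (A♯, C♯, E♯); D♯3 is not a chord tone.
It is approached by step up from C♯3 and left by step up to E♯3.
Step in, step out in the same direction — a passing tone.

B3 (beat 2) — neighbor tone; D♯3 (beat 5) — passing tone.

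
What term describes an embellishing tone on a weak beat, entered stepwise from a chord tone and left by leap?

Approach: by step. Departure: by leap. Metric position: weak.
Step in, leap out, from a weak position — an escape tone (échappée). (It is the mirror image of the appoggiatura, which leaps in and steps out on a strong beat.)

Escape tone.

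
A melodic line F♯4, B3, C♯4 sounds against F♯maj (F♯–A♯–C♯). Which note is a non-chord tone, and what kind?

B3 is an appoggiatura.

The harmony at that moment is F♯ major triad (F♯, A♯, C♯); B3 is not a chord tone.
It is approached by leap down from F♯4 and left by step up to C♯4.
Leap in, step out — an appoggiatura.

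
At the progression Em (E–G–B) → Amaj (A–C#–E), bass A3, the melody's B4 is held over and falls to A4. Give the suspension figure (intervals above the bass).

At the second chord the bass is A3. The suspended B4 lies a ninth above the bass; after resolving down by step to A4, the interval above the bass becomes an octave.
Suspension figures are named by those two intervals: 9–8.

9–8 suspension.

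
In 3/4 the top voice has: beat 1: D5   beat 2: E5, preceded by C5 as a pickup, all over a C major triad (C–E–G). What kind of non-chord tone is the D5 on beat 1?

The harmony at that moment is C major triad (C, E, G); D5 is not a chord tone.
It is approached by step up from C5 and left by step up to E5.
Step in, step out in the same direction — a passing tone.

Passing tone.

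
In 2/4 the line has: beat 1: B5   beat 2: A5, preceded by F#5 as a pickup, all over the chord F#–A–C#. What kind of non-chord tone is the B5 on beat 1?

Appoggiatura.

The harmony at that moment is F# minor triad (F#, A, C#); B5 is not a chord tone.
It is approached by leap up from F#5 and left by step down to A5.
Leap in, step out, metrically accented — an appoggiatura.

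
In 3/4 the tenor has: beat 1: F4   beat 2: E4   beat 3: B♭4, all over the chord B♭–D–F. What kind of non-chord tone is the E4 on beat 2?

The harmony at that moment is B♭ major triad (B♭, D, F); E4 is not a chord tone.
It is approached by step down from F4 and left by leap up to B♭4.
Step in, leap out, on a weak beat — an escape tone.

Escape tone.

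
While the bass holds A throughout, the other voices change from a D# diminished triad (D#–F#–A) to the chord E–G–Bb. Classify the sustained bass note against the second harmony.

The harmony at that moment is E diminished triad (E, G, Bb); A is not a chord tone.
It is held over (the same pitch as the preceding A) and then sustained as the same pitch into the next harmony.
Sustained through a change of harmony — a pedal tone.

Pedal tone (pedal point).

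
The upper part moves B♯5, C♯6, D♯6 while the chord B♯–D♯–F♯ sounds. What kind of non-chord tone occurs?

The harmony at that moment is B♯ diminished triad (B♯, D♯, F♯); C♯6 is not a chord tone.
It is approached by step up from B♯5 and left by step up to D♯6.
Step in, step out in the same direction — a passing tone.

C♯6 is a passing tone.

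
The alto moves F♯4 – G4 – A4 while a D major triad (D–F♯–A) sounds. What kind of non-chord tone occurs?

The harmony at that moment is D major triad (D, F♯, A); G4 is not a chord tone.
It is approached by step up from F♯4 and left by step up to A4.
Step in, step out in the same direction — a passing tone.

G4 is a passing tone.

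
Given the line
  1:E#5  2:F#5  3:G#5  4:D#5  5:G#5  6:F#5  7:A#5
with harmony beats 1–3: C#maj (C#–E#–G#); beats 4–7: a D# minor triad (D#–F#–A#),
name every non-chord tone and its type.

F#5 (beat 2) — passing tone; G#5 (beat 5) — appoggiatura.

The harmony at that moment is C# major triad (C#, E#, G#); F#5 is not a chord tone.
It is approached by step up from E#5 and left by step up to G#5.
Step in, step out in the same direction — a passing tone.
The harmony at that moment is D# minor triad (D#, F#, A#); G#5 is not a chord tone.
It is approached by leap up from D#5 and left by step down to F#5.
Leap in, step out — an appoggiatura.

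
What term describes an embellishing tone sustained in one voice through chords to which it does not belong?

Pedal tone.

Approach: none. Departure: none — a single pitch is sustained while the chords change around it, passing through harmonies that do not contain it.
No melodic motion at all; the dissonance is created entirely by the moving harmonies against the stationary note — a pedal tone (pedal point).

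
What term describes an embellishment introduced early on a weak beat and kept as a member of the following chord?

Anticipation.

Approach: ahead of the chord change (typically by step), so it is dissonant against the current harmony. Departure: none — the same pitch is restated or held and is a chord tone of the new harmony.
Dissonant first, consonant once the harmony catches up: the note simply arrives early — an anticipation. (The reverse timing, consonant first and dissonant after the change, would be a suspension or retardation.)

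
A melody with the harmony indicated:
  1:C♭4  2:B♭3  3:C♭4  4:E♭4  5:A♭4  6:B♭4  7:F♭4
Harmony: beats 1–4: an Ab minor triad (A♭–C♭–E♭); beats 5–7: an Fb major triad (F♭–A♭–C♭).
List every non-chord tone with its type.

The harmony at that moment is A♭ minor triad (A♭, C♭, E♭); B♭3 is not a chord tone.
It is approached by step down from C♭4 and left by step up to C♭4.
Step away and step back to the same note — a neighbor tone (lower neighbor).
The harmony at that moment is F♭ major triad (F♭, A♭, C♭); B♭4 is not a chord tone.
It is approached by step up from A♭4 and left by leap down to F♭4.
Step in, leap out — an escape tone.

B♭3 (beat 2) — neighbor tone; B♭4 (beat 6) — escape tone.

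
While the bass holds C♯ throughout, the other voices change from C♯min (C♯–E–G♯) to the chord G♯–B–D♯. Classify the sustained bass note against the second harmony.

The harmony at that moment is G♯ minor triad (G♯, B, D♯); C♯ is not a chord tone.
It is held over (the same pitch as the preceding C♯) and then sustained as the same pitch into the next harmony.
Sustained through a change of harmony — a pedal tone.

Pedal tone (pedal point).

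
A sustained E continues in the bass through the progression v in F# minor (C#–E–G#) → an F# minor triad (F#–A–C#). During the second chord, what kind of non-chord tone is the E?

The harmony at that moment is F# minor triad (F#, A, C#); E is not a chord tone.
It is held over (the same pitch as the preceding E) and then sustained as the same pitch into the next harmony.
Sustained through a change of harmony — a pedal tone.

Pedal tone (pedal point).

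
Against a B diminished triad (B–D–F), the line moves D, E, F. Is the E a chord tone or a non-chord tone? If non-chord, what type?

Non-chord tone — a passing tone.

The harmony at that moment is B diminished triad (B, D, F); E is not a chord tone.
It is approached by step up from D and left by step up to F.
Step in, step out in the same direction — a passing tone.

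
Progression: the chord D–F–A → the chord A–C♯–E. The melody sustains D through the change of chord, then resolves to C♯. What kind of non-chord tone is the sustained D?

The harmony at that moment is A major triad (A, C♯, E); D is not a chord tone.
It is held over (the same pitch as the preceding D) and left by step down to C♯.
Held over from the previous chord and resolving down by step — a suspension.

D is a suspension.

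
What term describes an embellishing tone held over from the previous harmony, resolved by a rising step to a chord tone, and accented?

Approach: by preparation — the pitch is first a chord tone, then held (tied or repeated) while the harmony changes under it. Departure: up by step. Metric position: strong.
A prepared dissonance that resolves upward by step — a retardation. (The same figure resolving downward would be a suspension.)

Retardation.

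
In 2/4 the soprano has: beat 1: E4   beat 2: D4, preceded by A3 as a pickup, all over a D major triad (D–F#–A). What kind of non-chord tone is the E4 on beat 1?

The harmony at that moment is D major triad (D, F#, A); E4 is not a chord tone.
It is approached by leap up from A3 and left by step down to D4.
Leap in, step out, metrically accented — an appoggiatura.

Appoggiatura.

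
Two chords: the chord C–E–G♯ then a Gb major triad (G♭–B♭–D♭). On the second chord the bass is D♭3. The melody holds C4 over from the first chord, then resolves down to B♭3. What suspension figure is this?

At the second chord the bass is D♭3. The suspended C4 lies a seventh above the bass; after resolving down by step to B♭3, the interval above the bass becomes a sixth.
Suspension figures are named by those two intervals: 7–6.

7–6 suspension.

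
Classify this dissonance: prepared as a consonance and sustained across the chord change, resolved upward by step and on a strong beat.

Retardation.

Approach: by preparation — the pitch is first a chord tone, then held (tied or repeated) while the harmony changes under it. Departure: up by step. Metric position: strong.
A prepared dissonance that resolves upward by step — a retardation. (The same figure resolving downward would be a suspension.)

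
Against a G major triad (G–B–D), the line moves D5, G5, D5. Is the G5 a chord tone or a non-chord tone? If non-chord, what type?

Chord tone (the root of G major triad).

G major triad contains G, B, D; G is the root, so it is a chord tone.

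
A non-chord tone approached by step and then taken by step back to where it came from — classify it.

Approach: by step. Departure: by step in the opposite direction, back to the starting pitch.
Stepwise on both sides but reversing to return to the same chord tone — a neighbor tone. (Had it continued onward in the same direction it would be a passing tone instead.)

Neighbor tone.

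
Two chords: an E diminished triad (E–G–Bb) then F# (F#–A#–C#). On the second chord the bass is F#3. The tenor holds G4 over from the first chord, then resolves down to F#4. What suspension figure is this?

At the second chord the bass is F#3. The suspended G4 lies a ninth above the bass; after resolving down by step to F#4, the interval above the bass becomes an octave.
Suspension figures are named by those two intervals: 9–8.

9–8 suspension.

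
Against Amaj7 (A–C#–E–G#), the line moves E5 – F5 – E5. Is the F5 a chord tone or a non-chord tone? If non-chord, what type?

The harmony at that moment is A major seventh chord (A, C#, E, G#); F5 is not a chord tone.
It is approached by step up from E5 and left by step down to E5.
Step away and step back to the same note — a neighbor tone (upper neighbor).

Non-chord tone — a neighbor tone.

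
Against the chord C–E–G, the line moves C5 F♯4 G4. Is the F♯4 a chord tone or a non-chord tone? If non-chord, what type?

The harmony at that moment is C major triad (C, E, G); F♯4 is not a chord tone.
It is approached by leap down from C5 and left by step up to G4.
Leap in, step out — an appoggiatura.

Non-chord tone — an appoggiatura.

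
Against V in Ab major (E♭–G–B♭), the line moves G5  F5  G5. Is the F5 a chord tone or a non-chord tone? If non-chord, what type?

The harmony at that moment is E♭ major triad (E♭, G, B♭); F5 is not a chord tone.
It is approached by step down from G5 and left by step up to G5.
Step away and step back to the same note — a neighbor tone (lower neighbor).

Non-chord tone — a neighbor tone.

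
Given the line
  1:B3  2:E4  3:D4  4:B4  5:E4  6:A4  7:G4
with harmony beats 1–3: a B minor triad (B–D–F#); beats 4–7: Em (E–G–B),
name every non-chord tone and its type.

The harmony at that moment is B minor triad (B, D, F#); E4 is not a chord tone.
It is approached by leap up from B3 and left by step down to D4.
Leap in, step out — an appoggiatura.
The harmony at that moment is E minor triad (E, G, B); A4 is not a chord tone.
It is approached by leap up from E4 and left by step down to G4.
Leap in, step out — an appoggiatura.

E4 (beat 2) — appoggiatura; A4 (beat 6) — appoggiatura.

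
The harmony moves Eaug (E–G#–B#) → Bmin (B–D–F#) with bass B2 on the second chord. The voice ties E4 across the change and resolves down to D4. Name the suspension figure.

At the second chord the bass is B2. The suspended E4 lies a fourth above the bass; after resolving down by step to D4, the interval above the bass becomes a third.
Suspension figures are named by those two intervals: 4–3.

4–3 suspension.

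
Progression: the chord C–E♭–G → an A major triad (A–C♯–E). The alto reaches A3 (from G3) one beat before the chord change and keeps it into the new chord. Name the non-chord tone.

A3 is an anticipation.

The harmony at that moment is C minor triad (C, E♭, G); A3 is not a chord tone.
It is approached by step up from G3 and then sustained as the same pitch into the next harmony.
Arriving early and becoming a chord tone when the harmony changes — an anticipation.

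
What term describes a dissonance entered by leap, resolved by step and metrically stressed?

Appoggiatura.

Approach: by leap. Departure: by step. Metric position: strong.
Leap in, step out, in a metrically strong position — an appoggiatura. (It is the mirror image of the escape tone, which steps in and leaps out from a weak position.)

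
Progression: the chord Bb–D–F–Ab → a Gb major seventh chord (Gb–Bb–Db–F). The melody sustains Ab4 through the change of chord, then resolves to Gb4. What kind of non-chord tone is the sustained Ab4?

Ab4 is a suspension.

The harmony at that moment is Gb major seventh chord (Gb, Bb, Db, F); Ab4 is not a chord tone.
It is held over (the same pitch as the preceding Ab4) and left by step down to Gb4.
Held over from the previous chord and resolving down by step — a suspension.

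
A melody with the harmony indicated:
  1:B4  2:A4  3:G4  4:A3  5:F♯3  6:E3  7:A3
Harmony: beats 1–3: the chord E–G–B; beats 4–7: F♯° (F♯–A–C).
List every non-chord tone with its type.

The harmony at that moment is E minor triad (E, G, B); A4 is not a chord tone.
It is approached by step down from B4 and left by step down to G4.
Step in, step out in the same direction — a passing tone.
The harmony at that moment is F♯ diminished triad (F♯, A, C); E3 is not a chord tone.
It is approached by step down from F♯3 and left by leap up to A3.
Step in, leap out — an escape tone.

A4 (beat 2) — passing tone; E3 (beat 6) — escape tone.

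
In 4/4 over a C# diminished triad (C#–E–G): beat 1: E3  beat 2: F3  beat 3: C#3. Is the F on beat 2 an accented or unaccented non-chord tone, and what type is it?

Unaccented escape tone.

The harmony at that moment is C# diminished triad (C#, E, G); F3 is not a chord tone.
It is approached by step up from E3 and left by leap down to C#3.
Step in, leap out — an escape tone.
It falls on a weak beat, so it is unaccented.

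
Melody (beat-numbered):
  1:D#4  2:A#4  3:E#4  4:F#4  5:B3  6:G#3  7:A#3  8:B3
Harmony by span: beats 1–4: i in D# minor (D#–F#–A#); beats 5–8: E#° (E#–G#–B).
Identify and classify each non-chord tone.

The harmony at that moment is D# minor triad (D#, F#, A#); E#4 is not a chord tone.
It is approached by leap down from A#4 and left by step up to F#4.
Leap in, step out — an appoggiatura.
The harmony at that moment is E# diminished triad (E#, G#, B); A#3 is not a chord tone.
It is approached by step up from G#3 and left by step up to B3.
Step in, step out in the same direction — a passing tone.

E#4 (beat 3) — appoggiatura; A#3 (beat 7) — passing tone.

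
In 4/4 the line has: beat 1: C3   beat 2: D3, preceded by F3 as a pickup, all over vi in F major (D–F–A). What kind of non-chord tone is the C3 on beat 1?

Appoggiatura.

The harmony at that moment is D minor triad (D, F, A); C3 is not a chord tone.
It is approached by leap down from F3 and left by step up to D3.
Leap in, step out, metrically accented — an appoggiatura.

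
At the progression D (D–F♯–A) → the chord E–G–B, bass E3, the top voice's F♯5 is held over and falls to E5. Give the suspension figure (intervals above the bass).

9–8 suspension.

At the second chord the bass is E3. The suspended F♯5 lies a ninth above the bass; after resolving down by step to E5, the interval above the bass becomes an octave.
Suspension figures are named by those two intervals: 9–8.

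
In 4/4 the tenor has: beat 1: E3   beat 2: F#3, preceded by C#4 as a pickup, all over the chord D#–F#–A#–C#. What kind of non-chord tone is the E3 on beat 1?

Appoggiatura.

The harmony at that moment is D# minor seventh chord (D#, F#, A#, C#); E3 is not a chord tone.
It is approached by leap down from C#4 and left by step up to F#3.
Leap in, step out, metrically accented — an appoggiatura.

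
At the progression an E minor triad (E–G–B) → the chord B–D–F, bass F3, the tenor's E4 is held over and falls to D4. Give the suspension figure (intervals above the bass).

7–6 suspension.

At the second chord the bass is F3. The suspended E4 lies a seventh above the bass; after resolving down by step to D4, the interval above the bass becomes a sixth.
Suspension figures are named by those two intervals: 7–6.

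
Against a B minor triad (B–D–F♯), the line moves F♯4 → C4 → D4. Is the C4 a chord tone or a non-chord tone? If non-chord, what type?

The harmony at that moment is B minor triad (B, D, F♯); C4 is not a chord tone.
It is approached by leap down from F♯4 and left by step up to D4.
Leap in, step out — an appoggiatura.

Non-chord tone — an appoggiatura.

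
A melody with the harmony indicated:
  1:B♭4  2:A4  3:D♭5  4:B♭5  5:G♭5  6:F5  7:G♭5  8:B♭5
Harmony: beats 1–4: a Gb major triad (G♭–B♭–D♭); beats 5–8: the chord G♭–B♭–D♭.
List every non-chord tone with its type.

The harmony at that moment is G♭ major triad (G♭, B♭, D♭); A4 is not a chord tone.
It is approached by step down from B♭4 and left by leap up to D♭5.
Step in, leap out — an escape tone.
The harmony at that moment is G♭ major triad (G♭, B♭, D♭); F5 is not a chord tone.
It is approached by step down from G♭5 and left by step up to G♭5.
Step away and step back to the same note — a neighbor tone (lower neighbor).

A4 (beat 2) — escape tone; F5 (beat 6) — neighbor tone.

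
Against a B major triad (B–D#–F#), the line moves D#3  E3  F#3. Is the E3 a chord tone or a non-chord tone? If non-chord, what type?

The harmony at that moment is B major triad (B, D#, F#); E3 is not a chord tone.
It is approached by step up from D#3 and left by step up to F#3.
Step in, step out in the same direction — a passing tone.

Non-chord tone — a passing tone.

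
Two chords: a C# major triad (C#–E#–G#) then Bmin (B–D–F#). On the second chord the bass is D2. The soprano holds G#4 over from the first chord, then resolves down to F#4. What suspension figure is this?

4–3 suspension.

At the second chord the bass is D2. The suspended G#4 lies a fourth above the bass; after resolving down by step to F#4, the interval above the bass becomes a third.
Suspension figures are named by those two intervals: 4–3.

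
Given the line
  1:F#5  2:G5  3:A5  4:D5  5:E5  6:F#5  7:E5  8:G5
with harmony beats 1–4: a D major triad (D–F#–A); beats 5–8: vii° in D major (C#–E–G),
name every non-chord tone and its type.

G5 (beat 2) — passing tone; F#5 (beat 6) — neighbor tone.

The harmony at that moment is D major triad (D, F#, A); G5 is not a chord tone.
It is approached by step up from F#5 and left by step up to A5.
Step in, step out in the same direction — a passing tone.
The harmony at that moment is C# diminished triad (C#, E, G); F#5 is not a chord tone.
It is approached by step up from E5 and left by step down to E5.
Step away and step back to the same note — a neighbor tone (upper neighbor).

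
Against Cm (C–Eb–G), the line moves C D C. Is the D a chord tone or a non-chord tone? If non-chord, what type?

Non-chord tone — a neighbor tone.

The harmony at that moment is C minor triad (C, Eb, G); D is not a chord tone.
It is approached by step up from C and left by step down to C.
Step away and step back to the same note — a neighbor tone (upper neighbor).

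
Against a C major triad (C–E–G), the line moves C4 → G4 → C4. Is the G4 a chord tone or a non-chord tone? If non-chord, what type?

Chord tone (the fifth of C major triad).

C major triad contains C, E, G; G is the fifth, so it is a chord tone.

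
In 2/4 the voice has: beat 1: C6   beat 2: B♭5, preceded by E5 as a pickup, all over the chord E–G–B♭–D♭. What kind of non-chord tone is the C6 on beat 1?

Appoggiatura.

The harmony at that moment is E diminished seventh chord (E, G, B♭, D♭); C6 is not a chord tone.
It is approached by leap up from E5 and left by step down to B♭5.
Leap in, step out, metrically accented — an appoggiatura.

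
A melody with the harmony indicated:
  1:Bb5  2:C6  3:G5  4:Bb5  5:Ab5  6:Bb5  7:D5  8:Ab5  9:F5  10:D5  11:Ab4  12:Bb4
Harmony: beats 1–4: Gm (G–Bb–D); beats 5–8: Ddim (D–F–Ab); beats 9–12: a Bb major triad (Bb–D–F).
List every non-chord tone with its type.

The harmony at that moment is G minor triad (G, Bb, D); C6 is not a chord tone.
It is approached by step up from Bb5 and left by leap down to G5.
Step in, leap out — an escape tone.
The harmony at that moment is D diminished triad (D, F, Ab); Bb5 is not a chord tone.
It is approached by step up from Ab5 and left by leap down to D5.
Step in, leap out — an escape tone.
The harmony at that moment is Bb major triad (Bb, D, F); Ab4 is not a chord tone.
It is approached by leap down from D5 and left by step up to Bb4.
Leap in, step out — an appoggiatura.

C6 (beat 2) — escape tone; Bb5 (beat 6) — escape tone; Ab4 (beat 11) — appoggiatura.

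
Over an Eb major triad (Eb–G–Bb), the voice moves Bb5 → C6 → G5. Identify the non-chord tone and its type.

The harmony at that moment is Eb major triad (Eb, G, Bb); C6 is not a chord tone.
It is approached by step up from Bb5 and left by leap down to G5.
Step in, leap out — an escape tone.

C6 is an escape tone.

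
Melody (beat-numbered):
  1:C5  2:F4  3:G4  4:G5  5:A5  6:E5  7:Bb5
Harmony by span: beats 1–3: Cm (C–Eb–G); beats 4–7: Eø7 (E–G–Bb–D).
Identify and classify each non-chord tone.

F4 (beat 2) — appoggiatura; A5 (beat 5) — escape tone.

The harmony at that moment is C minor triad (C, Eb, G); F4 is not a chord tone.
It is approached by leap down from C5 and left by step up to G4.
Leap in, step out — an appoggiatura.
The harmony at that moment is E half-diminished seventh chord (E, G, Bb, D); A5 is not a chord tone.
It is approached by step up from G5 and left by leap down to E5.
Step in, leap out — an escape tone.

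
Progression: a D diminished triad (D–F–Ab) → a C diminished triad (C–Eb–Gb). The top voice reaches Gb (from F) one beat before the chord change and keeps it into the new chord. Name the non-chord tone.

Gb is an anticipation.

The harmony at that moment is D diminished triad (D, F, Ab); Gb is not a chord tone.
It is approached by step up from F and then sustained as the same pitch into the next harmony.
Arriving early and becoming a chord tone when the harmony changes — an anticipation.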